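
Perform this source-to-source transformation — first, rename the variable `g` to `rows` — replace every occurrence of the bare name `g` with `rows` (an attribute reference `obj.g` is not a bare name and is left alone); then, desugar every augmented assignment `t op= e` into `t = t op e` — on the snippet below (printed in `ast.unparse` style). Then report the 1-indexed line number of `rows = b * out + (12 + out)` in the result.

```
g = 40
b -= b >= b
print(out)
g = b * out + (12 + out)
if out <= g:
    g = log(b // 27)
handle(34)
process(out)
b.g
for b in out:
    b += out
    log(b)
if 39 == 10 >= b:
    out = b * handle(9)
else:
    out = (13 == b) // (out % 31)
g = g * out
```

Transformed code:
rows = 40
b = b - (b >= b)
print(out)
rows = b * out + (12 + out)
if out <= rows:
    rows = log(b // 27)
handle(34)
process(out)
b.g
for b in out:
    b = b + out
    log(b)
if 39 == 10 >= b:
    out = b * handle(9)
else:
    out = (13 == b) // (out % 31)
rows = rows * out

4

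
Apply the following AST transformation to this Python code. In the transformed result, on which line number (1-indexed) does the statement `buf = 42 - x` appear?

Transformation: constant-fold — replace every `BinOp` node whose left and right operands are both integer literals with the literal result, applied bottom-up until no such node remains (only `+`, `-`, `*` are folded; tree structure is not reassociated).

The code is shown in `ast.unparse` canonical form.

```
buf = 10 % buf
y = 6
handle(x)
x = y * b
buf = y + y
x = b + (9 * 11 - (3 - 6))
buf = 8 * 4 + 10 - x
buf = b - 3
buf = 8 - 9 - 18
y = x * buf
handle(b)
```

7

Transformed code:
buf = 10 % buf
y = 6
handle(x)
x = y * b
buf = y + y
x = b + 102
buf = 42 - x
buf = b - 3
buf = -19
y = x * buf
handle(b)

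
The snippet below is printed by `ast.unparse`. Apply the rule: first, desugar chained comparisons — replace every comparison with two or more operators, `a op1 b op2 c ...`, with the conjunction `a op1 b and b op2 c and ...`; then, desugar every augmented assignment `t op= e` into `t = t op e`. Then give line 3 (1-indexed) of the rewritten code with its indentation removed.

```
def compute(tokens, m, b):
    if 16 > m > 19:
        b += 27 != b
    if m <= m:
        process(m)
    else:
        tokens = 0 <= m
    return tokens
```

Transformed code:
def compute(tokens, m, b):
    if 16 > m and m > 19:
        b = b + (27 != b)
    if m <= m:
        process(m)
    else:
        tokens = 0 <= m
    return tokens

b = b + (27 != b)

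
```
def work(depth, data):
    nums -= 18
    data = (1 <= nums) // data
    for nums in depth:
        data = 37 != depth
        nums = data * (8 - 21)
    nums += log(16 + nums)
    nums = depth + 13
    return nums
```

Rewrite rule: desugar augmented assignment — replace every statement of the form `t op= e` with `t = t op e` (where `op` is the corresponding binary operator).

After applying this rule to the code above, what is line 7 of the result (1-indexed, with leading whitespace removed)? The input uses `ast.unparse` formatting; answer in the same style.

Transformed code:
def work(depth, data):
    nums = nums - 18
    data = (1 <= nums) // data
    for nums in depth:
        data = 37 != depth
        nums = data * (8 - 21)
    nums = nums + log(16 + nums)
    nums = depth + 13
    return nums

nums = nums + log(16 + nums)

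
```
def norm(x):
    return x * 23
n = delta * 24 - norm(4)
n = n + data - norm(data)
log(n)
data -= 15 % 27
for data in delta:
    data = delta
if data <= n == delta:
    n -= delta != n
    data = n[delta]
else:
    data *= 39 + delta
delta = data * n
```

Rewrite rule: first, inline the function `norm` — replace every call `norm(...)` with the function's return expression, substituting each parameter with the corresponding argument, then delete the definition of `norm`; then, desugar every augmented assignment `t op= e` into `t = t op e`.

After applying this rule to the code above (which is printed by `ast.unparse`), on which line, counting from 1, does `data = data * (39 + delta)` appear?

11

Transformed code:
n = delta * 24 - 4 * 23
n = n + data - data * 23
log(n)
data = data - 15 % 27
for data in delta:
    data = delta
if data <= n == delta:
    n = n - (delta != n)
    data = n[delta]
else:
    data = data * (39 + delta)
delta = data * n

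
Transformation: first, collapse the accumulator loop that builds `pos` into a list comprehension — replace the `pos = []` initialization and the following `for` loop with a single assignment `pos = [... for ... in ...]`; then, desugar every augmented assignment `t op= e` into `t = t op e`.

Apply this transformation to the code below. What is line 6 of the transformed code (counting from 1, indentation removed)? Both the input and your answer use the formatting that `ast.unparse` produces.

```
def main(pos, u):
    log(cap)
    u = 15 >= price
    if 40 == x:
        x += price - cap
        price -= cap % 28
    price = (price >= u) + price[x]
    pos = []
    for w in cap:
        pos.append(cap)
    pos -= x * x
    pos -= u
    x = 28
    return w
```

price = price - cap % 28

Transformed code:
def main(pos, u):
    log(cap)
    u = 15 >= price
    if 40 == x:
        x = x + (price - cap)
        price = price - cap % 28
    price = (price >= u) + price[x]
    pos = [cap for w in cap]
    pos = pos - x * x
    pos = pos - u
    x = 28
    return w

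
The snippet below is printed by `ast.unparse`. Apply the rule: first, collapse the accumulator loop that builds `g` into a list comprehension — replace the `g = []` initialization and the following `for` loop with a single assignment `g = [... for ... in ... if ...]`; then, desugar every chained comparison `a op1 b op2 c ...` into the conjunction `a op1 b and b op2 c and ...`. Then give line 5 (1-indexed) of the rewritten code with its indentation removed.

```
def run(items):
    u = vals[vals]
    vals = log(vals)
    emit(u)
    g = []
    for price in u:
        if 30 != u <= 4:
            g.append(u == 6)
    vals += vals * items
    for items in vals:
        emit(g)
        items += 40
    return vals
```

Transformed code:
def run(items):
    u = vals[vals]
    vals = log(vals)
    emit(u)
    g = [u == 6 for price in u if 30 != u and u <= 4]
    vals += vals * items
    for items in vals:
        emit(g)
        items += 40
    return vals

g = [u == 6 for price in u if 30 != u and u <= 4]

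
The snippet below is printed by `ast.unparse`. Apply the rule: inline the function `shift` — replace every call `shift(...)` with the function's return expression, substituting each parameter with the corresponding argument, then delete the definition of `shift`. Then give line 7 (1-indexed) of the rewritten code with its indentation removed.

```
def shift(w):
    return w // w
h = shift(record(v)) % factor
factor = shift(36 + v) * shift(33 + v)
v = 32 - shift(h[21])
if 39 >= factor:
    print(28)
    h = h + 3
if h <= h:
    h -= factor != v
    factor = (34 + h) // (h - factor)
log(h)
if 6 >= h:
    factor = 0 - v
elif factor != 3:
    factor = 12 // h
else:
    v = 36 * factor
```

if h <= h:

Transformed code:
h = record(v) // record(v) % factor
factor = (36 + v) // (36 + v) * ((33 + v) // (33 + v))
v = 32 - h[21] // h[21]
if 39 >= factor:
    print(28)
    h = h + 3
if h <= h:
    h -= factor != v
    factor = (34 + h) // (h - factor)
log(h)
if 6 >= h:
    factor = 0 - v
elif factor != 3:
    factor = 12 // h
else:
    v = 36 * factor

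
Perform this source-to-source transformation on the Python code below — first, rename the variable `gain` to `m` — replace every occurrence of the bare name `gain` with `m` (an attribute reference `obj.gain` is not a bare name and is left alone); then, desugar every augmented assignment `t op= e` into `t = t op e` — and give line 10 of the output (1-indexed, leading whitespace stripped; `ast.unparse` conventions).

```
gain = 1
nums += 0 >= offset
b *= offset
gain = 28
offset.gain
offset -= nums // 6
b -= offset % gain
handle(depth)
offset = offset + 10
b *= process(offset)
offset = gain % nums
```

b = b * process(offset)

Transformed code:
m = 1
nums = nums + (0 >= offset)
b = b * offset
m = 28
offset.gain
offset = offset - nums // 6
b = b - offset % m
handle(depth)
offset = offset + 10
b = b * process(offset)
offset = m % nums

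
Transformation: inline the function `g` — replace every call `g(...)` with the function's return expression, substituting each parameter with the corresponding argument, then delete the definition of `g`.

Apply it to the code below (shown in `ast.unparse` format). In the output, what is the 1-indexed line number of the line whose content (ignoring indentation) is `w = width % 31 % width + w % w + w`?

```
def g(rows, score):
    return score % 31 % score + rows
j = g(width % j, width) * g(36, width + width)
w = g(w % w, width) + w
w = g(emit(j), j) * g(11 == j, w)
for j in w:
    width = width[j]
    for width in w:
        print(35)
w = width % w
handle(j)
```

Transformed code:
j = (width % 31 % width + width % j) * ((width + width) % 31 % (width + width) + 36)
w = width % 31 % width + w % w + w
w = (j % 31 % j + emit(j)) * (w % 31 % w + (11 == j))
for j in w:
    width = width[j]
    for width in w:
        print(35)
w = width % w
handle(j)

2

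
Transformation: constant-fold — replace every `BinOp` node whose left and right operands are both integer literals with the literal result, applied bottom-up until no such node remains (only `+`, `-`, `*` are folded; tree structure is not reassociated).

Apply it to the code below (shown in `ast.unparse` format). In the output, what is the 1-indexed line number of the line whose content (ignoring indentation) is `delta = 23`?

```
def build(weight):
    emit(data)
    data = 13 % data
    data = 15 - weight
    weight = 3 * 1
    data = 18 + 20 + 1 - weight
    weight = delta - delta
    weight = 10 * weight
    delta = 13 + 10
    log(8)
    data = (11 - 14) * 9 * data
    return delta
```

9

Transformed code:
def build(weight):
    emit(data)
    data = 13 % data
    data = 15 - weight
    weight = 3
    data = 39 - weight
    weight = delta - delta
    weight = 10 * weight
    delta = 23
    log(8)
    data = -27 * data
    return delta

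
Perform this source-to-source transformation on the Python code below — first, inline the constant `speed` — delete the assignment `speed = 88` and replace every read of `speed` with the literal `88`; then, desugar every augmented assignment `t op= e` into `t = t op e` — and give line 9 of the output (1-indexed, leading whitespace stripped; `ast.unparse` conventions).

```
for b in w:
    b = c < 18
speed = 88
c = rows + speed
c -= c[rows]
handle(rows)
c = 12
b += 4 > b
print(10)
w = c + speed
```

Transformed code:
for b in w:
    b = c < 18
c = rows + 88
c = c - c[rows]
handle(rows)
c = 12
b = b + (4 > b)
print(10)
w = c + 88

w = c + 88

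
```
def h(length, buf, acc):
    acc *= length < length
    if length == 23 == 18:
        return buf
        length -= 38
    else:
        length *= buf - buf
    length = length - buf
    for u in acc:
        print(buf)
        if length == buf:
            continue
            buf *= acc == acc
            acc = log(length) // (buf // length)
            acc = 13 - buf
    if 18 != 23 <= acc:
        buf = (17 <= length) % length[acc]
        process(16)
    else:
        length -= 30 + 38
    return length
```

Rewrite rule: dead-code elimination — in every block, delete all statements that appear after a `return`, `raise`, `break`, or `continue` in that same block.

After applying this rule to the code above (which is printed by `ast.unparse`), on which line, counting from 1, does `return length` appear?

Transformed code:
def h(length, buf, acc):
    acc *= length < length
    if length == 23 == 18:
        return buf
    else:
        length *= buf - buf
    length = length - buf
    for u in acc:
        print(buf)
        if length == buf:
            continue
    if 18 != 23 <= acc:
        buf = (17 <= length) % length[acc]
        process(16)
    else:
        length -= 30 + 38
    return length

17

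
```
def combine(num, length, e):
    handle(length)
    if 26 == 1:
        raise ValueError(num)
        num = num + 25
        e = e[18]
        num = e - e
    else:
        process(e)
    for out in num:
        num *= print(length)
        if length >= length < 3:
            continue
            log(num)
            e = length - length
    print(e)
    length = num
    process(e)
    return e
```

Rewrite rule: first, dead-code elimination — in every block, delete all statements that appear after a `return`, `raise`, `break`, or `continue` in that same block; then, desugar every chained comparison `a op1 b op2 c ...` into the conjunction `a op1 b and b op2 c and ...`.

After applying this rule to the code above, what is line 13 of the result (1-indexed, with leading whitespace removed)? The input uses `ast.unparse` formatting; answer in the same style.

process(e)

Transformed code:
def combine(num, length, e):
    handle(length)
    if 26 == 1:
        raise ValueError(num)
    else:
        process(e)
    for out in num:
        num *= print(length)
        if length >= length and length < 3:
            continue
    print(e)
    length = num
    process(e)
    return e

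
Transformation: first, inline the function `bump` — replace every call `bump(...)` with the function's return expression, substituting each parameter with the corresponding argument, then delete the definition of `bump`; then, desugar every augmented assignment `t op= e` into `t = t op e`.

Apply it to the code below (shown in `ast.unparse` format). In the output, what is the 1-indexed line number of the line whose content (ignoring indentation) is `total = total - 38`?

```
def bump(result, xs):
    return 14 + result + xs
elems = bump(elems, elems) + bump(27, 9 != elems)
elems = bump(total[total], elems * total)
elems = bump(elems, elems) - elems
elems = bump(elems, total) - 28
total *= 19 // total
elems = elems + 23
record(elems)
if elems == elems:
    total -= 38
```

9

Transformed code:
elems = 14 + elems + elems + (14 + 27 + (9 != elems))
elems = 14 + total[total] + elems * total
elems = 14 + elems + elems - elems
elems = 14 + elems + total - 28
total = total * (19 // total)
elems = elems + 23
record(elems)
if elems == elems:
    total = total - 38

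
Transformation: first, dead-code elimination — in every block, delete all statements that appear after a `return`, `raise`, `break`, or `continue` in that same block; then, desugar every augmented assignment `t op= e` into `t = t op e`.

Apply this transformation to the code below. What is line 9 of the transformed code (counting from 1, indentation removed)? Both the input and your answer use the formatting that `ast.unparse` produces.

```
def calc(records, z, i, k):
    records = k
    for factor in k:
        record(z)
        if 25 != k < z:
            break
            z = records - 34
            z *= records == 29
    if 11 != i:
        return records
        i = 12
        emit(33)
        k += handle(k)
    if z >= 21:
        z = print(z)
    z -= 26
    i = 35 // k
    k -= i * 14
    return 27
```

if z >= 21:

Transformed code:
def calc(records, z, i, k):
    records = k
    for factor in k:
        record(z)
        if 25 != k < z:
            break
    if 11 != i:
        return records
    if z >= 21:
        z = print(z)
    z = z - 26
    i = 35 // k
    k = k - i * 14
    return 27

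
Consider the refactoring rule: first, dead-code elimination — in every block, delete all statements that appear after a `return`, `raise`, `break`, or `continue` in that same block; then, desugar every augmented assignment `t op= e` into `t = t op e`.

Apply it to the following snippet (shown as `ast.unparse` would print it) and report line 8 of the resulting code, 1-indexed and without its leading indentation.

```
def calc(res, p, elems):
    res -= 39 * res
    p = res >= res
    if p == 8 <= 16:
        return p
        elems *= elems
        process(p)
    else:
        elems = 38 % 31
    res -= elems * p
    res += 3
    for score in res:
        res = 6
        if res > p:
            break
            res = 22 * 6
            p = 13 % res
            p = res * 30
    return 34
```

res = res - elems * p

Transformed code:
def calc(res, p, elems):
    res = res - 39 * res
    p = res >= res
    if p == 8 <= 16:
        return p
    else:
        elems = 38 % 31
    res = res - elems * p
    res = res + 3
    for score in res:
        res = 6
        if res > p:
            break
    return 34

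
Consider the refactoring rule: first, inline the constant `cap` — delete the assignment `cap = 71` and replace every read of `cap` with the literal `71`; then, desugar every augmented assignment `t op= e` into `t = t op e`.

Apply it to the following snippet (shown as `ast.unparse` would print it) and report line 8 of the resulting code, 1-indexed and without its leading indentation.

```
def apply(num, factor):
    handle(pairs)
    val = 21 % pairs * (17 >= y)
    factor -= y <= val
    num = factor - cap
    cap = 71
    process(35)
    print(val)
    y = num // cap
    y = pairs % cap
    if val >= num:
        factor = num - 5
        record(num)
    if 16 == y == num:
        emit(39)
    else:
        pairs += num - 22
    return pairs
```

Transformed code:
def apply(num, factor):
    handle(pairs)
    val = 21 % pairs * (17 >= y)
    factor = factor - (y <= val)
    num = factor - 71
    process(35)
    print(val)
    y = num // 71
    y = pairs % 71
    if val >= num:
        factor = num - 5
        record(num)
    if 16 == y == num:
        emit(39)
    else:
        pairs = pairs + (num - 22)
    return pairs

y = num // 71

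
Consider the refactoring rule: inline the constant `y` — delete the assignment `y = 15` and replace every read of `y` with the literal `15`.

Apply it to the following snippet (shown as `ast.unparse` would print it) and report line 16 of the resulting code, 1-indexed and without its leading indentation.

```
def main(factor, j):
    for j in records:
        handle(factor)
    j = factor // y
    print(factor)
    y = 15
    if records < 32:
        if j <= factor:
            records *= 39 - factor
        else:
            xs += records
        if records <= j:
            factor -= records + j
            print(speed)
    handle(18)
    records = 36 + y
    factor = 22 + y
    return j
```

factor = 22 + 15

Transformed code:
def main(factor, j):
    for j in records:
        handle(factor)
    j = factor // 15
    print(factor)
    if records < 32:
        if j <= factor:
            records *= 39 - factor
        else:
            xs += records
        if records <= j:
            factor -= records + j
            print(speed)
    handle(18)
    records = 36 + 15
    factor = 22 + 15
    return j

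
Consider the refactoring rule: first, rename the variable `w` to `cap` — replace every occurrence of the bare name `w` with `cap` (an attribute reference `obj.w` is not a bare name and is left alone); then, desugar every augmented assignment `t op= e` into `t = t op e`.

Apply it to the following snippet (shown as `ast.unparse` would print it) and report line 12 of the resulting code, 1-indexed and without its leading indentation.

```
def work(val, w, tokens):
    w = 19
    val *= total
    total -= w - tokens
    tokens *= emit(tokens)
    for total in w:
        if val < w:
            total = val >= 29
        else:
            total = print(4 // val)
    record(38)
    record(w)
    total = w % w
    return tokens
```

record(cap)

Transformed code:
def work(val, cap, tokens):
    cap = 19
    val = val * total
    total = total - (cap - tokens)
    tokens = tokens * emit(tokens)
    for total in cap:
        if val < cap:
            total = val >= 29
        else:
            total = print(4 // val)
    record(38)
    record(cap)
    total = cap % cap
    return tokens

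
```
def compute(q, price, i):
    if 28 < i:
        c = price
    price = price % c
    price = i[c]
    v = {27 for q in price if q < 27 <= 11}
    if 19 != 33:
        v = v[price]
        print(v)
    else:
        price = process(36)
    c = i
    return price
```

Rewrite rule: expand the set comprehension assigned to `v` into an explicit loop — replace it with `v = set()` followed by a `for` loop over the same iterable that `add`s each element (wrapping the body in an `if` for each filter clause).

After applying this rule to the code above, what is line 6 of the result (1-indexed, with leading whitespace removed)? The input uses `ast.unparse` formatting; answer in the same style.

Transformed code:
def compute(q, price, i):
    if 28 < i:
        c = price
    price = price % c
    price = i[c]
    v = set()
    for q in price:
        if q < 27 <= 11:
            v.add(27)
    if 19 != 33:
        v = v[price]
        print(v)
    else:
        price = process(36)
    c = i
    return price

v = set()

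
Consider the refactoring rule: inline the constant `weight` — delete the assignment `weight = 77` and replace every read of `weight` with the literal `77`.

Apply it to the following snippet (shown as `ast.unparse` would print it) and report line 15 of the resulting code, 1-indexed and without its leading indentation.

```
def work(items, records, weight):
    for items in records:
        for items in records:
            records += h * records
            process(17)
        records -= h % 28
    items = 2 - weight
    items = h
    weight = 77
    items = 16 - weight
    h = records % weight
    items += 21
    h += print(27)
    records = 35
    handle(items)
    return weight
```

return 77

Transformed code:
def work(items, records, weight):
    for items in records:
        for items in records:
            records += h * records
            process(17)
        records -= h % 28
    items = 2 - 77
    items = h
    items = 16 - 77
    h = records % 77
    items += 21
    h += print(27)
    records = 35
    handle(items)
    return 77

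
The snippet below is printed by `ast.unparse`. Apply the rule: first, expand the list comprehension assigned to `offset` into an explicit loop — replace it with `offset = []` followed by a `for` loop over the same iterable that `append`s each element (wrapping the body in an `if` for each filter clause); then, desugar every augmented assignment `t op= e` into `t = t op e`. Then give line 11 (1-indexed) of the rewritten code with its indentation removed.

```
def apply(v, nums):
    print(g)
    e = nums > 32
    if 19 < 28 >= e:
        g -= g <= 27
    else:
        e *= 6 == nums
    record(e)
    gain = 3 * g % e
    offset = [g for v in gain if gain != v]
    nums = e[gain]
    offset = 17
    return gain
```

Transformed code:
def apply(v, nums):
    print(g)
    e = nums > 32
    if 19 < 28 >= e:
        g = g - (g <= 27)
    else:
        e = e * (6 == nums)
    record(e)
    gain = 3 * g % e
    offset = []
    for v in gain:
        if gain != v:
            offset.append(g)
    nums = e[gain]
    offset = 17
    return gain

for v in gain:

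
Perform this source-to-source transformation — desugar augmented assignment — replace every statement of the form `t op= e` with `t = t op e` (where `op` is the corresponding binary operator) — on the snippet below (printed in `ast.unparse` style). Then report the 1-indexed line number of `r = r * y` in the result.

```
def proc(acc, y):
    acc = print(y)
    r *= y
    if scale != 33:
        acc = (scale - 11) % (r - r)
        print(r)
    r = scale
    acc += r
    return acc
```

3

Transformed code:
def proc(acc, y):
    acc = print(y)
    r = r * y
    if scale != 33:
        acc = (scale - 11) % (r - r)
        print(r)
    r = scale
    acc = acc + r
    return acc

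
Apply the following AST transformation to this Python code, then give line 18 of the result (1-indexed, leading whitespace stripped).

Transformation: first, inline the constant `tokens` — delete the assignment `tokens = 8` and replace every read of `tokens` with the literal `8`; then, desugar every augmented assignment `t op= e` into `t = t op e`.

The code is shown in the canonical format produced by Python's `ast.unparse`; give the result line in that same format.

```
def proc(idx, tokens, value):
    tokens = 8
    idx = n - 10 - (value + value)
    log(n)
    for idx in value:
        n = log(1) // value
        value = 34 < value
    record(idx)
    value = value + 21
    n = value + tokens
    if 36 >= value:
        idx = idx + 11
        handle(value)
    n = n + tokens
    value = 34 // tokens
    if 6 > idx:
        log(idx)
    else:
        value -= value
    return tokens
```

value = value - value

Transformed code:
def proc(idx, tokens, value):
    idx = n - 10 - (value + value)
    log(n)
    for idx in value:
        n = log(1) // value
        value = 34 < value
    record(idx)
    value = value + 21
    n = value + 8
    if 36 >= value:
        idx = idx + 11
        handle(value)
    n = n + 8
    value = 34 // 8
    if 6 > idx:
        log(idx)
    else:
        value = value - value
    return 8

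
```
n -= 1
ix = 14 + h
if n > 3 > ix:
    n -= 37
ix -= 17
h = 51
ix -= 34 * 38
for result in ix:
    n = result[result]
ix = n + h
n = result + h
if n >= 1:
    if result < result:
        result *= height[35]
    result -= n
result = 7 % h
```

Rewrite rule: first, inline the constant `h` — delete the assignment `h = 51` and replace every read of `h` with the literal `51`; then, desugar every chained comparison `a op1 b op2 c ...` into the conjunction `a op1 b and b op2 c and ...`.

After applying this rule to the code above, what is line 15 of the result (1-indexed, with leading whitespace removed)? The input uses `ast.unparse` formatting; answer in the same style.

Transformed code:
n -= 1
ix = 14 + 51
if n > 3 and 3 > ix:
    n -= 37
ix -= 17
ix -= 34 * 38
for result in ix:
    n = result[result]
ix = n + 51
n = result + 51
if n >= 1:
    if result < result:
        result *= height[35]
    result -= n
result = 7 % 51

result = 7 % 51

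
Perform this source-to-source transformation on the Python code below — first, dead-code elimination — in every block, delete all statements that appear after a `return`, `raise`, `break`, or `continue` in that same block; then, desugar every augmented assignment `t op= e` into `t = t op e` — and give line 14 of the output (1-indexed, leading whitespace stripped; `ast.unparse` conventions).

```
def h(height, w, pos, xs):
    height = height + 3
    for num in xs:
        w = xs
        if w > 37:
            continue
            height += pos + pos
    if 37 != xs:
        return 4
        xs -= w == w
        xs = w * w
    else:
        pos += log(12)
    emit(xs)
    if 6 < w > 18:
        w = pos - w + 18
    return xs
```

return xs

Transformed code:
def h(height, w, pos, xs):
    height = height + 3
    for num in xs:
        w = xs
        if w > 37:
            continue
    if 37 != xs:
        return 4
    else:
        pos = pos + log(12)
    emit(xs)
    if 6 < w > 18:
        w = pos - w + 18
    return xs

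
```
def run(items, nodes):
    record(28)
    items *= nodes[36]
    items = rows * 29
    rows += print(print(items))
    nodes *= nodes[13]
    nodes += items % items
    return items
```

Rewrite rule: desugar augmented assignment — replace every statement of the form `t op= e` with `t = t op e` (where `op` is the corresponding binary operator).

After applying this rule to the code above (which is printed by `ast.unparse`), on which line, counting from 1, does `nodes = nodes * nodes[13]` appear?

6

Transformed code:
def run(items, nodes):
    record(28)
    items = items * nodes[36]
    items = rows * 29
    rows = rows + print(print(items))
    nodes = nodes * nodes[13]
    nodes = nodes + items % items
    return items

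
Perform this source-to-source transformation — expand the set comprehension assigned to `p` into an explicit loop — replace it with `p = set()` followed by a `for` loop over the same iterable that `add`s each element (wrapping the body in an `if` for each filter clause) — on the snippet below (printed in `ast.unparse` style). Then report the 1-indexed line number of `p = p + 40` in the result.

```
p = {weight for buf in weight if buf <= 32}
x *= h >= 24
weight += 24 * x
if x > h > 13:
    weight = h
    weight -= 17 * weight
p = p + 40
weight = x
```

Transformed code:
p = set()
for buf in weight:
    if buf <= 32:
        p.add(weight)
x *= h >= 24
weight += 24 * x
if x > h > 13:
    weight = h
    weight -= 17 * weight
p = p + 40
weight = x

10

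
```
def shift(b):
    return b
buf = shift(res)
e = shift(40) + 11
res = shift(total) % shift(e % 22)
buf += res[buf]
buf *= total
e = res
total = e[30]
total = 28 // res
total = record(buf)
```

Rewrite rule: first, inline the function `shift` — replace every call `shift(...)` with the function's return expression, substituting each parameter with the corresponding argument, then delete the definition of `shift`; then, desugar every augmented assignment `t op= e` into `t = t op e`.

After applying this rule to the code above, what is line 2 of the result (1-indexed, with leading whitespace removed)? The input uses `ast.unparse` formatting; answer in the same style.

Transformed code:
buf = res
e = 40 + 11
res = total % (e % 22)
buf = buf + res[buf]
buf = buf * total
e = res
total = e[30]
total = 28 // res
total = record(buf)

e = 40 + 11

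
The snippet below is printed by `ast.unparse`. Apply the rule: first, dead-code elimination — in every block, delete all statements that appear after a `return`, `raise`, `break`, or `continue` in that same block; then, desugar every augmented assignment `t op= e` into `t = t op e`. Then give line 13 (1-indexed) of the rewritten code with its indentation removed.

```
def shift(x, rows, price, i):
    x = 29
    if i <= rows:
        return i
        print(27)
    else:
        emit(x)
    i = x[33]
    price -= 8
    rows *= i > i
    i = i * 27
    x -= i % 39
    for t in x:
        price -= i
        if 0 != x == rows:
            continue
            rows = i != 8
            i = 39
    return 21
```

price = price - i

Transformed code:
def shift(x, rows, price, i):
    x = 29
    if i <= rows:
        return i
    else:
        emit(x)
    i = x[33]
    price = price - 8
    rows = rows * (i > i)
    i = i * 27
    x = x - i % 39
    for t in x:
        price = price - i
        if 0 != x == rows:
            continue
    return 21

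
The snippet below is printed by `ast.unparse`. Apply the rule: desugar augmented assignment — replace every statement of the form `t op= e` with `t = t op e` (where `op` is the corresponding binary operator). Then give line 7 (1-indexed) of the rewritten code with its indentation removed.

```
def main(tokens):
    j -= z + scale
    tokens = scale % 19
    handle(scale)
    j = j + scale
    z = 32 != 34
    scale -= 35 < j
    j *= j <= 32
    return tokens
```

Transformed code:
def main(tokens):
    j = j - (z + scale)
    tokens = scale % 19
    handle(scale)
    j = j + scale
    z = 32 != 34
    scale = scale - (35 < j)
    j = j * (j <= 32)
    return tokens

scale = scale - (35 < j)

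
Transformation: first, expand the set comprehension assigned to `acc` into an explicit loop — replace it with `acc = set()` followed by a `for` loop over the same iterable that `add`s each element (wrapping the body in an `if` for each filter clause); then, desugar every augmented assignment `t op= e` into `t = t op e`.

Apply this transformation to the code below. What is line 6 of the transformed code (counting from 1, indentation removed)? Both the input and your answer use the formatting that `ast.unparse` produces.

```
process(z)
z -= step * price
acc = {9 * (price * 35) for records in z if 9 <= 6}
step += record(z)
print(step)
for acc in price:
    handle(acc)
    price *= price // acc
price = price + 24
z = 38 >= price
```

Transformed code:
process(z)
z = z - step * price
acc = set()
for records in z:
    if 9 <= 6:
        acc.add(9 * (price * 35))
step = step + record(z)
print(step)
for acc in price:
    handle(acc)
    price = price * (price // acc)
price = price + 24
z = 38 >= price

acc.add(9 * (price * 35))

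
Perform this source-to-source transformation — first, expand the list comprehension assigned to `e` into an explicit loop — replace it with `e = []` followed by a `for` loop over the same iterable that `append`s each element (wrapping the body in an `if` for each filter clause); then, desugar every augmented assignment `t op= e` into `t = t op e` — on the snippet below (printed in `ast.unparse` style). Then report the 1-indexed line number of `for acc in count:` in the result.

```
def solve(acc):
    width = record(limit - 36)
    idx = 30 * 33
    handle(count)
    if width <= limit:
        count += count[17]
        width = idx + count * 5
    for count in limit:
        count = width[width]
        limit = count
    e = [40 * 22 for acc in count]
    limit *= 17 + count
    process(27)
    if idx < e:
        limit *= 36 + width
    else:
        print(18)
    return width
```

12

Transformed code:
def solve(acc):
    width = record(limit - 36)
    idx = 30 * 33
    handle(count)
    if width <= limit:
        count = count + count[17]
        width = idx + count * 5
    for count in limit:
        count = width[width]
        limit = count
    e = []
    for acc in count:
        e.append(40 * 22)
    limit = limit * (17 + count)
    process(27)
    if idx < e:
        limit = limit * (36 + width)
    else:
        print(18)
    return width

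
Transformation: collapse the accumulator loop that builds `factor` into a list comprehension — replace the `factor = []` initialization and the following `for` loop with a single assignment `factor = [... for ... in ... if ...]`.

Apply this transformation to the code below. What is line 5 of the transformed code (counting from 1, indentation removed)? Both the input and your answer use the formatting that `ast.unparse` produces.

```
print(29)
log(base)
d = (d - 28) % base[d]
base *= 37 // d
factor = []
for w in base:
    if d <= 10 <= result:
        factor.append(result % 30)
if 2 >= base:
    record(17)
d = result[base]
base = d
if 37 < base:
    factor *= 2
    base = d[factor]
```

Transformed code:
print(29)
log(base)
d = (d - 28) % base[d]
base *= 37 // d
factor = [result % 30 for w in base if d <= 10 <= result]
if 2 >= base:
    record(17)
d = result[base]
base = d
if 37 < base:
    factor *= 2
    base = d[factor]

factor = [result % 30 for w in base if d <= 10 <= result]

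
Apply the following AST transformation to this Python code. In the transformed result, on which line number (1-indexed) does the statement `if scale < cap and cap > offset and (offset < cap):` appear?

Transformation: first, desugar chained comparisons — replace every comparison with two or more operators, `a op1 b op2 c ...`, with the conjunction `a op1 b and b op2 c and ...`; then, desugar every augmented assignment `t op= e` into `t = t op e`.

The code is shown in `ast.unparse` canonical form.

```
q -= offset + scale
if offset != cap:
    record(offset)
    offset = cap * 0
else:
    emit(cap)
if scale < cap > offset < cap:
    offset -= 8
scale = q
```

Transformed code:
q = q - (offset + scale)
if offset != cap:
    record(offset)
    offset = cap * 0
else:
    emit(cap)
if scale < cap and cap > offset and (offset < cap):
    offset = offset - 8
scale = q

7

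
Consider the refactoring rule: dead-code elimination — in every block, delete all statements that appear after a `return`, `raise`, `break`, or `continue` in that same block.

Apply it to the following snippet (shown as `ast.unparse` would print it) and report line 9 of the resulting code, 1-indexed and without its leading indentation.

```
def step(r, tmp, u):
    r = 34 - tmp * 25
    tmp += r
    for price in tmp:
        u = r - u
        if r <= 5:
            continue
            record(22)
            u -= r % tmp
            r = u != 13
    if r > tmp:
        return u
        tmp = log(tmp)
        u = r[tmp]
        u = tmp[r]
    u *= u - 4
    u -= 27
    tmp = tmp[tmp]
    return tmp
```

return u

Transformed code:
def step(r, tmp, u):
    r = 34 - tmp * 25
    tmp += r
    for price in tmp:
        u = r - u
        if r <= 5:
            continue
    if r > tmp:
        return u
    u *= u - 4
    u -= 27
    tmp = tmp[tmp]
    return tmp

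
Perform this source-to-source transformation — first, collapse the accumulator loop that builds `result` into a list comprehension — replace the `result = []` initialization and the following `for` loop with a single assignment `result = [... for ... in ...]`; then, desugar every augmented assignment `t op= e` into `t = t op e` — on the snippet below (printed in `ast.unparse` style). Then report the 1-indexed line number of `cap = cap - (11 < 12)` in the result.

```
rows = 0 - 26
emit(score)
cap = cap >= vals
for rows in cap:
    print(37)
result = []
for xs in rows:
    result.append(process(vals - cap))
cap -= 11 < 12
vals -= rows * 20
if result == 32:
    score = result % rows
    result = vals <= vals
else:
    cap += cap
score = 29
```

7

Transformed code:
rows = 0 - 26
emit(score)
cap = cap >= vals
for rows in cap:
    print(37)
result = [process(vals - cap) for xs in rows]
cap = cap - (11 < 12)
vals = vals - rows * 20
if result == 32:
    score = result % rows
    result = vals <= vals
else:
    cap = cap + cap
score = 29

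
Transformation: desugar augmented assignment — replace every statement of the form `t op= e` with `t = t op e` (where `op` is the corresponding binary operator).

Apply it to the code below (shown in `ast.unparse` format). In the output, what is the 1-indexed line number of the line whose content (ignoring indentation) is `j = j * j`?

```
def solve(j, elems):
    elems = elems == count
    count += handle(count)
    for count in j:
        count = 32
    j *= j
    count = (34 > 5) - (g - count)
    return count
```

Transformed code:
def solve(j, elems):
    elems = elems == count
    count = count + handle(count)
    for count in j:
        count = 32
    j = j * j
    count = (34 > 5) - (g - count)
    return count

6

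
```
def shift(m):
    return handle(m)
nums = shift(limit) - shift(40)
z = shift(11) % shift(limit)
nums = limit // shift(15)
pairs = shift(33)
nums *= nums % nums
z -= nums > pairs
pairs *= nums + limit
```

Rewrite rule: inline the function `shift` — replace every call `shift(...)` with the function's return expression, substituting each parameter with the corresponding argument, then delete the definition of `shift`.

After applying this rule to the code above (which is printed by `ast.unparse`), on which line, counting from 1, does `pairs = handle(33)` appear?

Transformed code:
nums = handle(limit) - handle(40)
z = handle(11) % handle(limit)
nums = limit // handle(15)
pairs = handle(33)
nums *= nums % nums
z -= nums > pairs
pairs *= nums + limit

4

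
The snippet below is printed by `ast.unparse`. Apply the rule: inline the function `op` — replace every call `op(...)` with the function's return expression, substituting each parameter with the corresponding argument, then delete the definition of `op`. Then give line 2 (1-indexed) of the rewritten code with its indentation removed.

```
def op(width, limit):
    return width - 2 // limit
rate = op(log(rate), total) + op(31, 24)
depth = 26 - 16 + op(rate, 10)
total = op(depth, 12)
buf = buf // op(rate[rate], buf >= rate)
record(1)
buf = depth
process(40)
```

depth = 26 - 16 + (rate - 2 // 10)

Transformed code:
rate = log(rate) - 2 // total + (31 - 2 // 24)
depth = 26 - 16 + (rate - 2 // 10)
total = depth - 2 // 12
buf = buf // (rate[rate] - 2 // (buf >= rate))
record(1)
buf = depth
process(40)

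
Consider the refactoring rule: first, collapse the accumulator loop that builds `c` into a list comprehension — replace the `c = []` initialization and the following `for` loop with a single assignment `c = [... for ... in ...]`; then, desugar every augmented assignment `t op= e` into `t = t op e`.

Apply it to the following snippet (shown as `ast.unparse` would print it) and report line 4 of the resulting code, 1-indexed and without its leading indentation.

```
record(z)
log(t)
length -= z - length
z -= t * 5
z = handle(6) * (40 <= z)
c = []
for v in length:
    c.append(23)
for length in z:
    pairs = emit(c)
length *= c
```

Transformed code:
record(z)
log(t)
length = length - (z - length)
z = z - t * 5
z = handle(6) * (40 <= z)
c = [23 for v in length]
for length in z:
    pairs = emit(c)
length = length * c

z = z - t * 5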